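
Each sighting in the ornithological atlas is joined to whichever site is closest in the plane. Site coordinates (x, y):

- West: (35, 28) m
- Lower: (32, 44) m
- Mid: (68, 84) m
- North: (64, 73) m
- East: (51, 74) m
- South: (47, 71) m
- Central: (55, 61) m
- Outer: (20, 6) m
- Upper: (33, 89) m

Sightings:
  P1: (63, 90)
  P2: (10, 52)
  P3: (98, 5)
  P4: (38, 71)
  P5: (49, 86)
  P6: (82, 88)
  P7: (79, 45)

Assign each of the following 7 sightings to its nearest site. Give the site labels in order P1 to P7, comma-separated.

Mid, Lower, West, South, East, Mid, Central

P1 → Mid (d²=61.00)
P2 → Lower (d²=548.00)
P3 → West (d²=4498.00)
P4 → South (d²=81.00)
P5 → East (d²=148.00)
P6 → Mid (d²=212.00)
P7 → Central (d²=832.00)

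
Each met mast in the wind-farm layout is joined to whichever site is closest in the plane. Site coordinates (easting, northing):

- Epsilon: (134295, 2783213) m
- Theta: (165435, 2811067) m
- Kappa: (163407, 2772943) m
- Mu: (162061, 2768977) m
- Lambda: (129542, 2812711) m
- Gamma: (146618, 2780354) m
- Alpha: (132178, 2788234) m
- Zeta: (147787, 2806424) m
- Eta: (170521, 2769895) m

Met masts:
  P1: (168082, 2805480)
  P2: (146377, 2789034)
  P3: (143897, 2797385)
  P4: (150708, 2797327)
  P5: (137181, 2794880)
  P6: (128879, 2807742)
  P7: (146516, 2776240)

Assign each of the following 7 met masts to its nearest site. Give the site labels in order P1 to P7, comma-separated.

P1 → Theta (d²=38221178.00)
P2 → Gamma (d²=75400481.00)
P3 → Zeta (d²=96835621.00)
P4 → Zeta (d²=91287650.00)
P5 → Alpha (d²=69199325.00)
P6 → Lambda (d²=25130530.00)
P7 → Gamma (d²=16935400.00)

Theta, Gamma, Zeta, Zeta, Alpha, Lambda, Gamma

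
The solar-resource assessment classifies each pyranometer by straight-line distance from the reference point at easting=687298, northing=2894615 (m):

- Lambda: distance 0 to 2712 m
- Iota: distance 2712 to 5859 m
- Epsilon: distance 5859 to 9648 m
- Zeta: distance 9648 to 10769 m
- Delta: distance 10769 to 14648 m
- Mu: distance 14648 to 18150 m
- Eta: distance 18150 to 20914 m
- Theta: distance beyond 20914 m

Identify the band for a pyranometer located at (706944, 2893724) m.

Eta

Distance = √((706944−687298)² + (2893724−2894615)²) = √(385965316.000 + 793881.000) = 19666.194 m.
18150 ≤ 19666.194 < 20914 → Eta.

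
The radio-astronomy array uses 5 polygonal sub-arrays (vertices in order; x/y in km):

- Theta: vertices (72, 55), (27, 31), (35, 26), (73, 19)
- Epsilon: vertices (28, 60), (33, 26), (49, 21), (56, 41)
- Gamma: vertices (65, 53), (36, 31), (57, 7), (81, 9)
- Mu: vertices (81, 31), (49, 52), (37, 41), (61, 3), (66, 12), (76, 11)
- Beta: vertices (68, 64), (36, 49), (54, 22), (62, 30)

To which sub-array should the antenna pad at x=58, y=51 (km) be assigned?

Cast a ray rightward from (58, 51). For each polygon, the edges (by vertex number in listed order) whose endpoints lie on opposite sides of y = 51, where each meets that height, and whether that is right or left of the point:
Theta: 1–2 at x≈64.5 (right), 4–1 at x≈72.1 (right) → 2 crossings.
Epsilon: 1–2 at x≈29.3 (left), 4–1 at x≈41.3 (left) → 0 crossings.
Gamma: 1–2 at x≈62.4 (right), 4–1 at x≈65.7 (right) → 2 crossings.
Mu: 1–2 at x≈50.5 (left), 2–3 at x≈47.9 (left) → 0 crossings.
Beta: 1–2 at x≈40.3 (left), 4–1 at x≈65.7 (right) → 1 crossing.
Only Beta has an odd count, so the point is inside Beta.

Beta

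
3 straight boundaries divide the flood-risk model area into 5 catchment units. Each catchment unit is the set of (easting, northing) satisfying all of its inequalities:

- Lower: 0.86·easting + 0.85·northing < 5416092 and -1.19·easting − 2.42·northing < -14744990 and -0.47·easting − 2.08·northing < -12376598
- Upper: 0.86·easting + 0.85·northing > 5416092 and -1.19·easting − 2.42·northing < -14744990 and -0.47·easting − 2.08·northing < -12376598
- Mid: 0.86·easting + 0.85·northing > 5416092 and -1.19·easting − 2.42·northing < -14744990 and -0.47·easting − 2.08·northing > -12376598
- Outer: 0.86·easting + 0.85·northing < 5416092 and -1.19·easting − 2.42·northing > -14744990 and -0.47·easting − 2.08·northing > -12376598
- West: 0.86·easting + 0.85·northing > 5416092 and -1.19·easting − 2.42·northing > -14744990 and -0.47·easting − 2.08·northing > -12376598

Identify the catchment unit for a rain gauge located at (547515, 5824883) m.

0.86·547515 + 0.85·5824883 = 5422013.450, which is > 5416092
-1.19·547515 − 2.42·5824883 = -14747759.710, which is < -14744990
-0.47·547515 − 2.08·5824883 = -12373088.690, which is > -12376598
This sign pattern matches Mid.

Mid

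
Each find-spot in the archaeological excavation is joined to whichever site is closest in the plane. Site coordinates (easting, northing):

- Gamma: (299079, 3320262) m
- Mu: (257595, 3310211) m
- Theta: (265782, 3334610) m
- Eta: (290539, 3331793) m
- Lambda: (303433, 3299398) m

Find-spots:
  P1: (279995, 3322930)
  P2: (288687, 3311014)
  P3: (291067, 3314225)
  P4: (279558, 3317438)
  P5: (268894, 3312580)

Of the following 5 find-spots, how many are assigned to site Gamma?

2

P1 → Eta
P2 → Gamma
P3 → Gamma
P4 → Eta
P5 → Mu
2 of the 5 go to Gamma.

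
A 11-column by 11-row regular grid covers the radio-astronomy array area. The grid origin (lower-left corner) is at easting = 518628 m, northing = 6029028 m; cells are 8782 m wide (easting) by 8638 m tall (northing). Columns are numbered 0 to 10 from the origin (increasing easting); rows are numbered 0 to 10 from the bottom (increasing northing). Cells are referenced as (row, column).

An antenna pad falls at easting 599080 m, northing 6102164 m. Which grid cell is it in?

(8, 9)

Column index: ⌊(599080 − 518628) / 8782⌋ = ⌊9.161⌋ = 9
Row offset from origin: ⌊(6102164 − 6029028) / 8638⌋ = ⌊8.467⌋ = 8 → row 8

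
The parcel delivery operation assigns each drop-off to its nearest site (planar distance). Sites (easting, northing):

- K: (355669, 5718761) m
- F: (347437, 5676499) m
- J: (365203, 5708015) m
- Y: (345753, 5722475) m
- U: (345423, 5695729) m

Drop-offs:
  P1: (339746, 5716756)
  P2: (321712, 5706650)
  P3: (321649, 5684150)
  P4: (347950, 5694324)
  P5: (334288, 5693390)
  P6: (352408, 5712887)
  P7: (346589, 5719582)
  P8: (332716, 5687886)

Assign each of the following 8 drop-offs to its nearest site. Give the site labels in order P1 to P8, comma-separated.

P1 → Y (d²=68791010.00)
P2 → U (d²=681479762.00)
P3 → U (d²=699276317.00)
P4 → U (d²=8359754.00)
P5 → U (d²=129459146.00)
P6 → K (d²=45137997.00)
P7 → Y (d²=9068345.00)
P8 → U (d²=222980498.00)

Y, U, U, U, U, K, Y, U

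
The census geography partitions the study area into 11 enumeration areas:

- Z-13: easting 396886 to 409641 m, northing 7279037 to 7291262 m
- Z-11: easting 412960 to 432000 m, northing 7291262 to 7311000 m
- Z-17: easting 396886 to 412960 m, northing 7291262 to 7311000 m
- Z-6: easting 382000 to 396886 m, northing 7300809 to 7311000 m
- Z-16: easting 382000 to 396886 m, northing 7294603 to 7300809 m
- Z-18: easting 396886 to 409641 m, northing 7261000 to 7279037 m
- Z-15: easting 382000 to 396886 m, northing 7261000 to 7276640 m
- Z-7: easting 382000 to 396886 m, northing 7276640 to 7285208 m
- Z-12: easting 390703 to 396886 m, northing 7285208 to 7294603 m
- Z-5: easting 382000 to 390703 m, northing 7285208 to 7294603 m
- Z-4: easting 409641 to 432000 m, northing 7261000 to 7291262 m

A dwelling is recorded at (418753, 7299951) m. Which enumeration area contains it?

The point has easting = 418753 and northing = 7299951.
Only Z-11 satisfies 412960 ≤ easting ≤ 432000 and 7291262 ≤ northing ≤ 7311000.

Z-11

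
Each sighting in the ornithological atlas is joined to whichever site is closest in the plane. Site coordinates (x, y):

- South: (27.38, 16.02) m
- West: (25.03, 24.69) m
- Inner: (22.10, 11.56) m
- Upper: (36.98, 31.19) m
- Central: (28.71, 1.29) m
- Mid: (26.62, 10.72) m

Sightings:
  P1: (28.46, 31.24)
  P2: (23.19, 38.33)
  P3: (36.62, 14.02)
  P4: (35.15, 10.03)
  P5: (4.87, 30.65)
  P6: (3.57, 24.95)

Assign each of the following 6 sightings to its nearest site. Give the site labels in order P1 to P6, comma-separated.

P1 → West (d²=54.67)
P2 → West (d²=189.44)
P3 → South (d²=89.38)
P4 → Mid (d²=73.24)
P5 → West (d²=441.95)
P6 → West (d²=460.60)

West, West, South, Mid, West, West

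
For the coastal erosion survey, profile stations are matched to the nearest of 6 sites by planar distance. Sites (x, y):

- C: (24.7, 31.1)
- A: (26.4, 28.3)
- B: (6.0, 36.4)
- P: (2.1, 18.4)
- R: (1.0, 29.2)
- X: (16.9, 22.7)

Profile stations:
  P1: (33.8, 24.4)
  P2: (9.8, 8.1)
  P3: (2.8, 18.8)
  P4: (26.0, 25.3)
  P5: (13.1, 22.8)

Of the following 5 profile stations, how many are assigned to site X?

P1 → A
P2 → P
P3 → P
P4 → A
P5 → X
1 of the 5 goes to X.

1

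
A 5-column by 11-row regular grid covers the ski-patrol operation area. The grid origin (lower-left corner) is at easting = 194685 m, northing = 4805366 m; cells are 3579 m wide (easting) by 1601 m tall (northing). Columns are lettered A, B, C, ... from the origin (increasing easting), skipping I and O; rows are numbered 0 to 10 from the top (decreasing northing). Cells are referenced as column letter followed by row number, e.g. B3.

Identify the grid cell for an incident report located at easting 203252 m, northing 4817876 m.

C3

Column index: ⌊(203252 − 194685) / 3579⌋ = ⌊2.394⌋ = 2 → column C
Row offset from origin: ⌊(4817876 − 4805366) / 1601⌋ = ⌊7.814⌋ = 7 → row 3 (counted from top)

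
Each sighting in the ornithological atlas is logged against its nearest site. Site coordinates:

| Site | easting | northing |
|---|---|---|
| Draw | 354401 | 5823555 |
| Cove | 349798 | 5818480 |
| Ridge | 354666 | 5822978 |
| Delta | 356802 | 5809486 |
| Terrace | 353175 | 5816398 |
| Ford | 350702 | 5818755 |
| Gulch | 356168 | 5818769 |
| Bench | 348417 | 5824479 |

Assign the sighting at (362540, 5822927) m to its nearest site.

Gulch

Squared distances to each site:
Draw: 66637705.000; Cove: 182134373.000; Ridge: 62002477.000; Delta: 213585125.000; Terrace: 130331066.000; Ford: 157543828.000; Gulch: 57891348.000; Bench: 201867833.000.
Minimum at Gulch.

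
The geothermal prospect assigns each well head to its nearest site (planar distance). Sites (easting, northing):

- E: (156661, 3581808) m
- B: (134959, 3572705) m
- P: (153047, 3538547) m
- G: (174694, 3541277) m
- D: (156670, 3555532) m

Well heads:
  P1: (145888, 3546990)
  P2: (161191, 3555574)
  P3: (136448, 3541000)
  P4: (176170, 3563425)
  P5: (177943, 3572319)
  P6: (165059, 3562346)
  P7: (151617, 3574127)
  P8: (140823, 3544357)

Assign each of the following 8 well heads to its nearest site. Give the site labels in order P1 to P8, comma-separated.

P, D, P, D, E, D, E, P

P1 → P (d²=122535530.00)
P2 → D (d²=20441205.00)
P3 → P (d²=281544010.00)
P4 → D (d²=442549449.00)
P5 → E (d²=542964645.00)
P6 → D (d²=116805917.00)
P7 → E (d²=84439697.00)
P8 → P (d²=183182276.00)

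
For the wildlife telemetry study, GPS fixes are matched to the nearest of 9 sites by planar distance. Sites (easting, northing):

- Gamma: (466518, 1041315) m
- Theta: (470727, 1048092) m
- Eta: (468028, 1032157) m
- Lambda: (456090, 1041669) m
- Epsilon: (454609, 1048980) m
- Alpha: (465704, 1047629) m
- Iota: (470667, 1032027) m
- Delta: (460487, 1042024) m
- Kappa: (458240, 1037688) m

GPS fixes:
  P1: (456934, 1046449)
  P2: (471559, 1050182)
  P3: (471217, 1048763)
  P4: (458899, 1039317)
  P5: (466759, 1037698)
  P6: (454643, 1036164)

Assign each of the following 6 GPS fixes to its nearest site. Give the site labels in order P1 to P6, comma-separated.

P1 → Epsilon (d²=11811586.00)
P2 → Theta (d²=5060324.00)
P3 → Theta (d²=690341.00)
P4 → Kappa (d²=3087922.00)
P5 → Gamma (d²=13140770.00)
P6 → Kappa (d²=15260985.00)

Epsilon, Theta, Theta, Kappa, Gamma, Kappa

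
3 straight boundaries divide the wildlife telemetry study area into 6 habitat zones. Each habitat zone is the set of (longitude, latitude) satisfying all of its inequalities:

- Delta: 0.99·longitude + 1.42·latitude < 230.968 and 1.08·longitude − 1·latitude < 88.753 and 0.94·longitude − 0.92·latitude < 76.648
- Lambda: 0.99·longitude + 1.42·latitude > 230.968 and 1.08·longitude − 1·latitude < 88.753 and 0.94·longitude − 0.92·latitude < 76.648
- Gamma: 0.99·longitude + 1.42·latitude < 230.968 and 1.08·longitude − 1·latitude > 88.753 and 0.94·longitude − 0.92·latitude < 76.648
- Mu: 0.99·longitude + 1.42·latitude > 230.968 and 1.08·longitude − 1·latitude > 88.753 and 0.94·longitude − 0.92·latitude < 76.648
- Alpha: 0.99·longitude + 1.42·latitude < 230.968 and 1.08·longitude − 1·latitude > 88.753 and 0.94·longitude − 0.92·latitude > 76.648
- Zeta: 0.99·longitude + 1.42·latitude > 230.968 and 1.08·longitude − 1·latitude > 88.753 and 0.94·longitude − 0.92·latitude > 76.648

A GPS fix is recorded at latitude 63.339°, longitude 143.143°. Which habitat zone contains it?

Mu

0.99·143.143 + 1.42·63.339 = 231.653, which is > 230.968
1.08·143.143 − 1·63.339 = 91.255, which is > 88.753
0.94·143.143 − 0.92·63.339 = 76.283, which is < 76.648
This sign pattern matches Mu.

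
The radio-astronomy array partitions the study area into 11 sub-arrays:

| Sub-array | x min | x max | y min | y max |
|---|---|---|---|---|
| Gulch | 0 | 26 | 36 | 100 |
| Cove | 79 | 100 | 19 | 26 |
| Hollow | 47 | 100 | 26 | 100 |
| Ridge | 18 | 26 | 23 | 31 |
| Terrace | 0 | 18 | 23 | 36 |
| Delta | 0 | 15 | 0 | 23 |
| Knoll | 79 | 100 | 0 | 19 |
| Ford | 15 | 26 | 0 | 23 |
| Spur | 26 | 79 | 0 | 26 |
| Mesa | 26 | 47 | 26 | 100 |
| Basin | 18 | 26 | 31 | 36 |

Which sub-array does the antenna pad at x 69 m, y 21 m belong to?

The point has x = 69 and y = 21.
Only Spur satisfies 26 ≤ x ≤ 79 and 0 ≤ y ≤ 26.

Spur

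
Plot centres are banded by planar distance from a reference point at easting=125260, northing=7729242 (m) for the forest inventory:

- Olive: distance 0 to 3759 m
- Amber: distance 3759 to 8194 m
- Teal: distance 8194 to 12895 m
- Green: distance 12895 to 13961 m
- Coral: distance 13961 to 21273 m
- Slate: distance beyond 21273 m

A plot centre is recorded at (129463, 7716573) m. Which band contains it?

Distance = √((129463−125260)² + (7716573−7729242)²) = √(17665209.000 + 160503561.000) = 13347.987 m.
12895 ≤ 13347.987 < 13961 → Green.

Green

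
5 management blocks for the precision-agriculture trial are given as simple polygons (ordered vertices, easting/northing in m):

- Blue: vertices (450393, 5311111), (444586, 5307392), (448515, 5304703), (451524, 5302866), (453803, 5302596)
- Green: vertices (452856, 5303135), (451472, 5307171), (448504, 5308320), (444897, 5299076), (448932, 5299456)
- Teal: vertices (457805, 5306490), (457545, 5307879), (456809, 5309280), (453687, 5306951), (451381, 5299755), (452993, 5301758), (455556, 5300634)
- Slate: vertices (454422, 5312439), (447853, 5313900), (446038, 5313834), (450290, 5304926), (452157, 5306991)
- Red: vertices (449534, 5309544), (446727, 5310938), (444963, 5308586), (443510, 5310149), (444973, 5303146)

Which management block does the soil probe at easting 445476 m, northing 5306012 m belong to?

Red

Cast a ray rightward from (445476, 5306012). For each polygon, the edges (by vertex number in listed order) whose endpoints lie on opposite sides of northing = 5306012, where each meets that height, and whether that is right or left of the point:
Blue: 2–3 at easting≈446602.4 (right), 5–1 at easting≈452435.0 (right) → 2 crossings.
Green: 1–2 at easting≈451869.4 (right), 3–4 at easting≈447603.4 (right) → 2 crossings.
Teal: 4–5 at easting≈453386.1 (right), 7–1 at easting≈457621.4 (right) → 2 crossings.
Slate: 3–4 at easting≈449771.6 (right), 4–5 at easting≈451271.9 (right) → 2 crossings.
Red: 4–5 at easting≈444374.3 (left), 5–1 at easting≈447016.1 (right) → 1 crossing.
Only Red has an odd count, so the point is inside Red.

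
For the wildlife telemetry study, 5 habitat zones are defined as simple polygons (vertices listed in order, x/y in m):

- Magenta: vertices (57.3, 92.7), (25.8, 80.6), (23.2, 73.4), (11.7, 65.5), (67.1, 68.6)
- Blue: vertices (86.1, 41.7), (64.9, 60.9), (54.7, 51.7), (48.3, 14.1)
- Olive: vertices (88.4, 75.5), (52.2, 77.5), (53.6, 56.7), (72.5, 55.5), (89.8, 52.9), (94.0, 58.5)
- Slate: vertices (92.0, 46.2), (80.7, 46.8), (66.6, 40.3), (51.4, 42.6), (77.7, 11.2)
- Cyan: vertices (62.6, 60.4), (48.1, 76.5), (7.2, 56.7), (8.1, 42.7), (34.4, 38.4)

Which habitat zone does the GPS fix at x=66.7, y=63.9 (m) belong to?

Olive

Cast a ray rightward from (66.7, 63.9). For each polygon, the edges (by vertex number in listed order) whose endpoints lie on opposite sides of y = 63.9, where each meets that height, and whether that is right or left of the point:
Magenta: no edge straddles that height → 0 crossings.
Blue: no edge straddles that height → 0 crossings.
Olive: 2–3 at x≈53.12 (left), 6–1 at x≈92.22 (right) → 1 crossing.
Slate: no edge straddles that height → 0 crossings.
Cyan: 1–2 at x≈59.45 (left), 2–3 at x≈22.07 (left) → 0 crossings.
Only Olive has an odd count, so the point is inside Olive.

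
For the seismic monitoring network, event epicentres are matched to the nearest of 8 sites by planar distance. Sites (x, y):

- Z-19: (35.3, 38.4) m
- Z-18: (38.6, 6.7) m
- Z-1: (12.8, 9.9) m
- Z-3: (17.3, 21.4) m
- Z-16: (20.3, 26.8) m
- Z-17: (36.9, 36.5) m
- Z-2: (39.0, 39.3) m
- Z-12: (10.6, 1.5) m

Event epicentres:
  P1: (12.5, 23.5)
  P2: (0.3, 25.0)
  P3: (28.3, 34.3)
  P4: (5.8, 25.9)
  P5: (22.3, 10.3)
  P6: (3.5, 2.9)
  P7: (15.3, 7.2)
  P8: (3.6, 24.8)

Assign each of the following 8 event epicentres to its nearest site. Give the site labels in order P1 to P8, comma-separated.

P1 → Z-3 (d²=27.45)
P2 → Z-3 (d²=301.96)
P3 → Z-19 (d²=65.81)
P4 → Z-3 (d²=152.50)
P5 → Z-1 (d²=90.41)
P6 → Z-12 (d²=52.37)
P7 → Z-1 (d²=13.54)
P8 → Z-3 (d²=199.25)

Z-3, Z-3, Z-19, Z-3, Z-1, Z-12, Z-1, Z-3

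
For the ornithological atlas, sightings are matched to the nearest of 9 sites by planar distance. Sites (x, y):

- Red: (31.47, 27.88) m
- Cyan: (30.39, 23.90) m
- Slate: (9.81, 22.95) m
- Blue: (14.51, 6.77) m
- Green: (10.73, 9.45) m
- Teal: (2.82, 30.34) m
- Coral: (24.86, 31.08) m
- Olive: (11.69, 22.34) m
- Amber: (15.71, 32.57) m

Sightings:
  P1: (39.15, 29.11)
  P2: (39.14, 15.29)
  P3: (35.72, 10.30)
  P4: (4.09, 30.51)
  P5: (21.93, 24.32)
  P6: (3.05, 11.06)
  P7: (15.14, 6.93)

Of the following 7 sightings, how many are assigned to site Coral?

P1 → Red
P2 → Cyan
P3 → Cyan
P4 → Teal
P5 → Coral
P6 → Green
P7 → Blue
1 of the 7 goes to Coral.

1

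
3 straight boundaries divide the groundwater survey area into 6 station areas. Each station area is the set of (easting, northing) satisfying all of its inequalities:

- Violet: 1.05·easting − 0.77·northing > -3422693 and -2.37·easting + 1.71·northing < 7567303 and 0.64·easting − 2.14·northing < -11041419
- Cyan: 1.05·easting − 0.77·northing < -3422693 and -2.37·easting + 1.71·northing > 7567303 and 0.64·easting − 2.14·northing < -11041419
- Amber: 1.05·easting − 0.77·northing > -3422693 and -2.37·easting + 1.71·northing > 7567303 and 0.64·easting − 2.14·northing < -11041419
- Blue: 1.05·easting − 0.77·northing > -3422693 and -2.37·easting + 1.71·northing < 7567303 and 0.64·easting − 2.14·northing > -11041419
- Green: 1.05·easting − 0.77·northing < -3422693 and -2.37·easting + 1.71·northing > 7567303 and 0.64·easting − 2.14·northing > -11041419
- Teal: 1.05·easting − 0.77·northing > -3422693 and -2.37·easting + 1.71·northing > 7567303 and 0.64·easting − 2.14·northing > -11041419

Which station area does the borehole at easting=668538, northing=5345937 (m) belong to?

1.05·668538 − 0.77·5345937 = -3414406.590, which is > -3422693
-2.37·668538 + 1.71·5345937 = 7557117.210, which is < 7567303
0.64·668538 − 2.14·5345937 = -11012440.860, which is > -11041419
This sign pattern matches Blue.

Blue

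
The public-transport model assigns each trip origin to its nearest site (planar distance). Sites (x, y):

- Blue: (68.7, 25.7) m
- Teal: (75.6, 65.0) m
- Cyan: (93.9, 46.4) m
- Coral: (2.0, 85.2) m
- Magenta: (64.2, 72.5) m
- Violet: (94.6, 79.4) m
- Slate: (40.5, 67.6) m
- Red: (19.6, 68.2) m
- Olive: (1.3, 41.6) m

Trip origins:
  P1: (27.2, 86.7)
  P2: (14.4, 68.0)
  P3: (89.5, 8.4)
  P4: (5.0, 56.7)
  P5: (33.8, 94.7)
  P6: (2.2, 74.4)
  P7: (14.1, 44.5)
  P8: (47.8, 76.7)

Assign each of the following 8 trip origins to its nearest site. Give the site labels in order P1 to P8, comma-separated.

Red, Red, Blue, Olive, Slate, Coral, Olive, Slate

P1 → Red (d²=400.01)
P2 → Red (d²=27.08)
P3 → Blue (d²=731.93)
P4 → Olive (d²=241.70)
P5 → Slate (d²=779.30)
P6 → Coral (d²=116.68)
P7 → Olive (d²=172.25)
P8 → Slate (d²=136.10)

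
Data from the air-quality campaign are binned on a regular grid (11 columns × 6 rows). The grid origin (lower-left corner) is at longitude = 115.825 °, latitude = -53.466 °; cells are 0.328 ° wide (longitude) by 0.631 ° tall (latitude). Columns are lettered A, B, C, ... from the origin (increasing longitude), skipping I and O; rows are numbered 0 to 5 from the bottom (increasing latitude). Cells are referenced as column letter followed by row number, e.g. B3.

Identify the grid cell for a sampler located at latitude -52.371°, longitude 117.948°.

Column index: ⌊(117.948 − 115.825) / 0.328⌋ = ⌊6.473⌋ = 6 → column G
Row offset from origin: ⌊(-52.371 − -53.466) / 0.631⌋ = ⌊1.735⌋ = 1 → row 1

G1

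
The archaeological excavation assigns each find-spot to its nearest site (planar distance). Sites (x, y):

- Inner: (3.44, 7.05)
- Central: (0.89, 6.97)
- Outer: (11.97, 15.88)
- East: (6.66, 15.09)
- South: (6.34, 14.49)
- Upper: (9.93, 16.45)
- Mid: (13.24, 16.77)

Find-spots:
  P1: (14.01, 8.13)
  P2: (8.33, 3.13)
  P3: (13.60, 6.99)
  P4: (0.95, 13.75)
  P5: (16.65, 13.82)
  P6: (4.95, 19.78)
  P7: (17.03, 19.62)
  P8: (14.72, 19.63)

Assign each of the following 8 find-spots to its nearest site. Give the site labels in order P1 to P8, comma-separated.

P1 → Outer (d²=64.22)
P2 → Inner (d²=39.28)
P3 → Outer (d²=81.69)
P4 → South (d²=29.60)
P5 → Mid (d²=20.33)
P6 → East (d²=24.92)
P7 → Mid (d²=22.49)
P8 → Mid (d²=10.37)

Outer, Inner, Outer, South, Mid, East, Mid, Mid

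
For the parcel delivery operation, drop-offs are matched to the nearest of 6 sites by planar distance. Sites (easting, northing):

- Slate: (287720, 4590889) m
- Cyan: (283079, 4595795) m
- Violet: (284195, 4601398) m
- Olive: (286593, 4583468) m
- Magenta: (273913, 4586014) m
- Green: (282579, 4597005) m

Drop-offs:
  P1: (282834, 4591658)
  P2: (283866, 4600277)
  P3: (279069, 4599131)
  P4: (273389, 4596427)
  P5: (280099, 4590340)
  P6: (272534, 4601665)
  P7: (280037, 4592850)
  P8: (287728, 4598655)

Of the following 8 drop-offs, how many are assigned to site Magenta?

0

P1 → Cyan
P2 → Violet
P3 → Green
P4 → Green
P5 → Cyan
P6 → Green
P7 → Cyan
P8 → Violet
0 of the 8 go to Magenta.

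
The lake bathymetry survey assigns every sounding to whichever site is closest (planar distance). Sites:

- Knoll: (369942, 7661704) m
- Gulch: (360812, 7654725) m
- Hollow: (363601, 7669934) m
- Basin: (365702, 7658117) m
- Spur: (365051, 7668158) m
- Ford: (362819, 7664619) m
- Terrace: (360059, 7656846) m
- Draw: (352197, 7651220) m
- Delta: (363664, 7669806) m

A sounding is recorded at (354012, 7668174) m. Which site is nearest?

Squared distances to each site:
Knoll: 295625800.000; Gulch: 227115601.000; Hollow: 95046521.000; Basin: 237799349.000; Spur: 121859777.000; Ford: 90201274.000; Terrace: 164889793.000; Draw: 290732341.000; Delta: 95824528.000.
Minimum at Ford.

Ford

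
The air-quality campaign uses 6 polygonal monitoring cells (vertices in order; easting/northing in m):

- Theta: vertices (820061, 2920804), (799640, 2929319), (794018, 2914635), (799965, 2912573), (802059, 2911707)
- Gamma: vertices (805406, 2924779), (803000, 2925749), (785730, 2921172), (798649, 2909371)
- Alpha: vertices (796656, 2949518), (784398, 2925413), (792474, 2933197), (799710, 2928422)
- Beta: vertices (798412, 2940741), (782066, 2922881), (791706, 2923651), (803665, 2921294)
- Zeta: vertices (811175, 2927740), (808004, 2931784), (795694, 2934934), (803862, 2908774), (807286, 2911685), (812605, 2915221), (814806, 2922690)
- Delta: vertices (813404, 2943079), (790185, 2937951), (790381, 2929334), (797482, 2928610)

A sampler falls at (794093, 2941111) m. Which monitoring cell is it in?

Cast a ray rightward from (794093, 2941111). For each polygon, the edges (by vertex number in listed order) whose endpoints lie on opposite sides of northing = 2941111, where each meets that height, and whether that is right or left of the point:
Theta: no edge straddles that height → 0 crossings.
Gamma: no edge straddles that height → 0 crossings.
Alpha: 1–2 at easting≈792380.8 (left), 4–1 at easting≈797873.1 (right) → 1 crossing.
Beta: no edge straddles that height → 0 crossings.
Zeta: no edge straddles that height → 0 crossings.
Delta: 1–2 at easting≈804493.1 (right), 4–1 at easting≈811238.4 (right) → 2 crossings.
Only Alpha has an odd count, so the point is inside Alpha.

Alpha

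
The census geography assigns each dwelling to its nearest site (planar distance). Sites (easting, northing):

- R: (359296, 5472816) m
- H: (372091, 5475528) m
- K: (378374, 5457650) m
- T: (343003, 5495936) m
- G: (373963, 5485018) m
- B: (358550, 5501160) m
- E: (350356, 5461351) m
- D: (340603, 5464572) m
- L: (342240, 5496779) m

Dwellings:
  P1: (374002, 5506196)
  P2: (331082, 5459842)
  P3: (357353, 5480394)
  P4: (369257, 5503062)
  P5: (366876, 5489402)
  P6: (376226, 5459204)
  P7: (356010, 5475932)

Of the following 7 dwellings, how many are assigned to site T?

P1 → B
P2 → D
P3 → R
P4 → B
P5 → G
P6 → K
P7 → R
0 of the 7 go to T.

0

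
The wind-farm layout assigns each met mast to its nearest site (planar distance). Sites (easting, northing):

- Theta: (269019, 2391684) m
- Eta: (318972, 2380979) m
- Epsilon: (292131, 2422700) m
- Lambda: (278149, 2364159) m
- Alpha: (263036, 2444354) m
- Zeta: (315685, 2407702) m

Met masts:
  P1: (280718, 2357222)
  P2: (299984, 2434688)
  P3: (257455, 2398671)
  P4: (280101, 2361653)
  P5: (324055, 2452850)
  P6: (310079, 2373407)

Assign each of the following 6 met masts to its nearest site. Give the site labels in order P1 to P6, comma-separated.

Lambda, Epsilon, Theta, Lambda, Epsilon, Eta

P1 → Lambda (d²=54721730.00)
P2 → Epsilon (d²=205381753.00)
P3 → Theta (d²=182544265.00)
P4 → Lambda (d²=10090340.00)
P5 → Epsilon (d²=1928164276.00)
P6 → Eta (d²=136420633.00)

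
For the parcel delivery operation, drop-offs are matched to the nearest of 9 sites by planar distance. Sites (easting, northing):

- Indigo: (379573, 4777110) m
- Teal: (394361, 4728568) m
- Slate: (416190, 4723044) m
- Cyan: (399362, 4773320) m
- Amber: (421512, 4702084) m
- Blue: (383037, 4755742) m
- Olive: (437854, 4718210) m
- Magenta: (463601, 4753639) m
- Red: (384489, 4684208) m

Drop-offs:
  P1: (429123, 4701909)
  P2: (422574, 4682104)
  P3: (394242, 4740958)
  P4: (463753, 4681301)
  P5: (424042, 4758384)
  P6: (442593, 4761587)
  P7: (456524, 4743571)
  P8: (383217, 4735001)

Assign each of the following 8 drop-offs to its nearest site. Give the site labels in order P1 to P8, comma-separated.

P1 → Amber (d²=57957946.00)
P2 → Amber (d²=400328244.00)
P3 → Teal (d²=153526261.00)
P4 → Olive (d²=2033032482.00)
P5 → Cyan (d²=832186496.00)
P6 → Magenta (d²=504506768.00)
P7 → Magenta (d²=151448553.00)
P8 → Teal (d²=165572225.00)

Amber, Amber, Teal, Olive, Cyan, Magenta, Magenta, Teal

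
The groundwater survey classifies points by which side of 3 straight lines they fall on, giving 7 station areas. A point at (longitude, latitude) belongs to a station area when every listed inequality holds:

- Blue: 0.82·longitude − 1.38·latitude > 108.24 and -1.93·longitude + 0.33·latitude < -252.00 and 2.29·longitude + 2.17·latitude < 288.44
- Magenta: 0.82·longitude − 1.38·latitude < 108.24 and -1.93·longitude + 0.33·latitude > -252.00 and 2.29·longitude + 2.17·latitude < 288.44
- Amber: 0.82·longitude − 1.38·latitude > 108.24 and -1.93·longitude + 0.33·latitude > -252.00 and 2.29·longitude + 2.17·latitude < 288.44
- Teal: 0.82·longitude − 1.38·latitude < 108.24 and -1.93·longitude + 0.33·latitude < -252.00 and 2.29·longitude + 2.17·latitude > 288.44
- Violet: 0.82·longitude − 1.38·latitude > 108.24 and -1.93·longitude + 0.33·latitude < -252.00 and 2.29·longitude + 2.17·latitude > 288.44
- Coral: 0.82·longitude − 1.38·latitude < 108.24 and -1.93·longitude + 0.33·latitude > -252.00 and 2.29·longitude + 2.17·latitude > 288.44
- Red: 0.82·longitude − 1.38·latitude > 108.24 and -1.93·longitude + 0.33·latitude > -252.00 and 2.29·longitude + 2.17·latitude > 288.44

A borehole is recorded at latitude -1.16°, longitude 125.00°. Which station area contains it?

0.82·125.00 − 1.38·-1.16 = 104.101, which is < 108.24
-1.93·125.00 + 0.33·-1.16 = -241.633, which is > -252.00
2.29·125.00 + 2.17·-1.16 = 283.733, which is < 288.44
This sign pattern matches Magenta.

Magenta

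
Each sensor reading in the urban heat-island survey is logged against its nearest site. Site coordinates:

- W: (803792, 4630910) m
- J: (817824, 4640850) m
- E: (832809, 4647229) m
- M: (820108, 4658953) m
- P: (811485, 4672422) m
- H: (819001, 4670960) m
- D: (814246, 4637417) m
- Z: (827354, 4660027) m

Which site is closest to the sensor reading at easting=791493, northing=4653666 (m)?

W

Squared distances to each site:
W: 669100937.000; J: 857571417.000; E: 1748446825.000; M: 846770594.000; P: 751467600.000; H: 1055772500.000; D: 781729010.000; Z: 1326473642.000.
Minimum at W.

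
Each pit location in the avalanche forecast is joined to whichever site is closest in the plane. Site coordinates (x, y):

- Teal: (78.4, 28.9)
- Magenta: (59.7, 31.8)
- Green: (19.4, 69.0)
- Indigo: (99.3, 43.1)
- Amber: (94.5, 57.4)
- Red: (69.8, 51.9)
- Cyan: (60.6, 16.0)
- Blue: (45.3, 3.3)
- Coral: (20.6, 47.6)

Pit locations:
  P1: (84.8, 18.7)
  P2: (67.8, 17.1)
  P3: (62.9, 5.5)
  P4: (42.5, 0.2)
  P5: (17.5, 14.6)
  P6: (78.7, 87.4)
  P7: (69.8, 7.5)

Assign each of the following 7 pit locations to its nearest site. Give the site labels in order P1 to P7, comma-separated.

P1 → Teal (d²=145.00)
P2 → Cyan (d²=53.05)
P3 → Cyan (d²=115.54)
P4 → Blue (d²=17.45)
P5 → Blue (d²=900.53)
P6 → Amber (d²=1149.64)
P7 → Cyan (d²=156.89)

Teal, Cyan, Cyan, Blue, Blue, Amber, Cyan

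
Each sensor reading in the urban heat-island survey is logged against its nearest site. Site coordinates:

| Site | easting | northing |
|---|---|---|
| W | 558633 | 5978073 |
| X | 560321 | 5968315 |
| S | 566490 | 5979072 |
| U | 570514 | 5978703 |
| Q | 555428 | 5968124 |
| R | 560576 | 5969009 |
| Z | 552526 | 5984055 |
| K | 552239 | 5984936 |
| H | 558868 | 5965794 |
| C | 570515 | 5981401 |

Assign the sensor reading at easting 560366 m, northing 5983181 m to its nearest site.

W

Squared distances to each site:
W: 29094953.000; X: 220999981.000; S: 54387257.000; U: 123034388.000; Q: 251097093.000; R: 200889684.000; Z: 62229476.000; K: 69128154.000; H: 304551773.000; C: 106170601.000.
Minimum at W.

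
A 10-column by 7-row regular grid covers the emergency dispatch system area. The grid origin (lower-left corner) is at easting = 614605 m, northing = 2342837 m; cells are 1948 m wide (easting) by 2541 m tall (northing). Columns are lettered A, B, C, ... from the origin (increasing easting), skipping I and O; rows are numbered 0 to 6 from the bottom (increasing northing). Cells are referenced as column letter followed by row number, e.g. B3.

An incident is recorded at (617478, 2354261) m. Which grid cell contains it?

Column index: ⌊(617478 − 614605) / 1948⌋ = ⌊1.475⌋ = 1 → column B
Row offset from origin: ⌊(2354261 − 2342837) / 2541⌋ = ⌊4.496⌋ = 4 → row 4

B4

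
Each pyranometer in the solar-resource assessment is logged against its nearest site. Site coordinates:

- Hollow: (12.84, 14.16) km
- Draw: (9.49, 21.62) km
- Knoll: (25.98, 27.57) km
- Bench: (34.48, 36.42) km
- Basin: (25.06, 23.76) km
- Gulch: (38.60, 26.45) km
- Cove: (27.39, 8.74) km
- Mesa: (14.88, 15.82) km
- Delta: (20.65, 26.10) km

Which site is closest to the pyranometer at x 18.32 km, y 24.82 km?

Squared distances to each site:
Hollow: 143.666; Draw: 88.209; Knoll: 66.238; Bench: 395.706; Basin: 46.551; Gulch: 413.935; Cove: 340.831; Mesa: 92.834; Delta: 7.067.
Minimum at Delta.

Delta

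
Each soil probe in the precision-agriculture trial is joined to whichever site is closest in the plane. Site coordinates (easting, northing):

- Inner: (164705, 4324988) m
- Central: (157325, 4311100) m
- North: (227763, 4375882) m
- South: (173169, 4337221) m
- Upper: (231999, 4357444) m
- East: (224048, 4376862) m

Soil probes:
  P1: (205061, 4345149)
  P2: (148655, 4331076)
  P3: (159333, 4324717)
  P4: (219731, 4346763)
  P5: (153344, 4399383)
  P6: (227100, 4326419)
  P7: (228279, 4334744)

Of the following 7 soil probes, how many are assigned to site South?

1

P1 → Upper
P2 → Inner
P3 → Inner
P4 → Upper
P5 → South
P6 → Upper
P7 → Upper
1 of the 7 goes to South.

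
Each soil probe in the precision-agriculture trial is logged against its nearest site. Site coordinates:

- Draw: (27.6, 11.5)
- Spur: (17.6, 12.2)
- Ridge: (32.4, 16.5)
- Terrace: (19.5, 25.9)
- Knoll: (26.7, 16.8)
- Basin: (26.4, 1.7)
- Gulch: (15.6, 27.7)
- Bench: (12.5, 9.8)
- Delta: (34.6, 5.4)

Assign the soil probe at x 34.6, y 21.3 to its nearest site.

Squared distances to each site:
Draw: 145.040; Spur: 371.810; Ridge: 27.880; Terrace: 249.170; Knoll: 82.660; Basin: 451.400; Gulch: 401.960; Bench: 620.660; Delta: 252.810.
Minimum at Ridge.

Ridge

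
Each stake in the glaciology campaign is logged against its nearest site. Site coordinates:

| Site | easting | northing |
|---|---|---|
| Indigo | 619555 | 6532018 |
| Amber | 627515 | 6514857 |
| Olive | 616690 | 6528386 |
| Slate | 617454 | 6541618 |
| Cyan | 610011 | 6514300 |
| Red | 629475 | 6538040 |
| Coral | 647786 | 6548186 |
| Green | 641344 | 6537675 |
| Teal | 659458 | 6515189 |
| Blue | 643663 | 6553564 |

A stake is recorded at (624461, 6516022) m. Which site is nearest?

Squared distances to each site:
Indigo: 279940852.000; Amber: 10684141.000; Olive: 213256937.000; Slate: 704253265.000; Cyan: 211767784.000; Red: 509932520.000; Coral: 1578578521.000; Green: 753888098.000; Teal: 1225483898.000; Blue: 1778118568.000.
Minimum at Amber.

Amber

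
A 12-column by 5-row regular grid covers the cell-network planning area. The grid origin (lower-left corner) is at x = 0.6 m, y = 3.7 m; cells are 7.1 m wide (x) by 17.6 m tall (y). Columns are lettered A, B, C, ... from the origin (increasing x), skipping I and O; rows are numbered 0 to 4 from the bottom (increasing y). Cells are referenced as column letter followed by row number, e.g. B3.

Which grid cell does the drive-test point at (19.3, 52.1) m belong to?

Column index: ⌊(19.3 − 0.6) / 7.1⌋ = ⌊2.634⌋ = 2 → column C
Row offset from origin: ⌊(52.1 − 3.7) / 17.6⌋ = ⌊2.750⌋ = 2 → row 2

C2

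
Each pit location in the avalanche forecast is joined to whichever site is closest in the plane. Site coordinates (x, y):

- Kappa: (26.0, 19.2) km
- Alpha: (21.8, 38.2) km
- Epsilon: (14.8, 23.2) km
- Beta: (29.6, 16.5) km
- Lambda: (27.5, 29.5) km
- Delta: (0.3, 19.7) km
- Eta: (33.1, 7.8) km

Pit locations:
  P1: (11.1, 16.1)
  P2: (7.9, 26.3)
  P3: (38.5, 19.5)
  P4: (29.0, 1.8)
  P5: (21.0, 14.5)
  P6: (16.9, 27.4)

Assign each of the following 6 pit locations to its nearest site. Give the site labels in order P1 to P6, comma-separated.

Epsilon, Epsilon, Beta, Eta, Kappa, Epsilon

P1 → Epsilon (d²=64.10)
P2 → Epsilon (d²=57.22)
P3 → Beta (d²=88.21)
P4 → Eta (d²=52.81)
P5 → Kappa (d²=47.09)
P6 → Epsilon (d²=22.05)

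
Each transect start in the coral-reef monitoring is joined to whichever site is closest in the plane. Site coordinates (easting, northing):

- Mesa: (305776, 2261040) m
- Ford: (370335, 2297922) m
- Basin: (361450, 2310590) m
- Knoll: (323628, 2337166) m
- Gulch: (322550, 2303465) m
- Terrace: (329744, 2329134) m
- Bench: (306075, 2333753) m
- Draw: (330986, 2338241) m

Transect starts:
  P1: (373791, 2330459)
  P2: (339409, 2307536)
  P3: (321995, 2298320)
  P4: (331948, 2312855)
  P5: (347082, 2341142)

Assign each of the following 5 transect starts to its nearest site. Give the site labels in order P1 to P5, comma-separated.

P1 → Basin (d²=547077442.00)
P2 → Gulch (d²=300798922.00)
P3 → Gulch (d²=26779050.00)
P4 → Gulch (d²=176494504.00)
P5 → Draw (d²=267497017.00)

Basin, Gulch, Gulch, Gulch, Draw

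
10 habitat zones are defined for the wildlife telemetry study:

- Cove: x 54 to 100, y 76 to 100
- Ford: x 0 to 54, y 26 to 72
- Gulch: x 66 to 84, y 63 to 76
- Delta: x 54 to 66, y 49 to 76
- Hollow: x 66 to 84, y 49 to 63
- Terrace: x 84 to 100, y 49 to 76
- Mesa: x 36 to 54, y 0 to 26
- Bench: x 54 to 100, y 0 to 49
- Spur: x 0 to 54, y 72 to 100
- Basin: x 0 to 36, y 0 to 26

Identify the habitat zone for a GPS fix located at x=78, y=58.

The point has x = 78 and y = 58.
Only Hollow satisfies 66 ≤ x ≤ 84 and 49 ≤ y ≤ 63.

Hollow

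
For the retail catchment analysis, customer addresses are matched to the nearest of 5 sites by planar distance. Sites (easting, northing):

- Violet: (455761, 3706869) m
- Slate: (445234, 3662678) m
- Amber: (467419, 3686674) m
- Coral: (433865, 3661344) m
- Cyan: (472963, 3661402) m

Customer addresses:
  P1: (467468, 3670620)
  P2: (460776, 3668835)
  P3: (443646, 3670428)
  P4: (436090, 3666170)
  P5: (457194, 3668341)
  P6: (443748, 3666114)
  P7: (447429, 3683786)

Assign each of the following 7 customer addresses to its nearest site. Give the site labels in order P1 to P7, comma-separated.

P1 → Cyan (d²=115166549.00)
P2 → Cyan (d²=203772458.00)
P3 → Slate (d²=62584244.00)
P4 → Coral (d²=28240901.00)
P5 → Slate (d²=175111169.00)
P6 → Slate (d²=14014292.00)
P7 → Amber (d²=407940644.00)

Cyan, Cyan, Slate, Coral, Slate, Slate, Amber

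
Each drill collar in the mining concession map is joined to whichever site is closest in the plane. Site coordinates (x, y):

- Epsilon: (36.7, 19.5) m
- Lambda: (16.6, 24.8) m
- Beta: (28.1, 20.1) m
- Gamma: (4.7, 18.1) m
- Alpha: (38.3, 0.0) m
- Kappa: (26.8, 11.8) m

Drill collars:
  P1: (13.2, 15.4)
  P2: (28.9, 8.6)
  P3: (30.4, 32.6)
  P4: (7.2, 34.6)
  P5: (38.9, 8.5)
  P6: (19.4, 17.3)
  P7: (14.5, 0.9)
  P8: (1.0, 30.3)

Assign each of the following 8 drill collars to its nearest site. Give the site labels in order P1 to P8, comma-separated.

Gamma, Kappa, Beta, Lambda, Alpha, Lambda, Kappa, Gamma

P1 → Gamma (d²=79.54)
P2 → Kappa (d²=14.65)
P3 → Beta (d²=161.54)
P4 → Lambda (d²=184.40)
P5 → Alpha (d²=72.61)
P6 → Lambda (d²=64.09)
P7 → Kappa (d²=270.10)
P8 → Gamma (d²=162.53)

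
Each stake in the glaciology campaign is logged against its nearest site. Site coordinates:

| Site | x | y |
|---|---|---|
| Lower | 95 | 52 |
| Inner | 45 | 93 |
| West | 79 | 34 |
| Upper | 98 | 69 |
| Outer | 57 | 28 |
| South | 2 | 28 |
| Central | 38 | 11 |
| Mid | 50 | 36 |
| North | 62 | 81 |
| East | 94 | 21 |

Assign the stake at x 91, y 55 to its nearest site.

Lower

Squared distances to each site:
Lower: 25.000; Inner: 3560.000; West: 585.000; Upper: 245.000; Outer: 1885.000; South: 8650.000; Central: 4745.000; Mid: 2042.000; North: 1517.000; East: 1165.000.
Minimum at Lower.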